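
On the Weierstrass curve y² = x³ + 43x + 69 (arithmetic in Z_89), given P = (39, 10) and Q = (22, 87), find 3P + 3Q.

(73, 25)

First 3P:
Repeated addition: build up to 3P.
2P: tangent at (39, 10): λ = (3·39² + 43)/(2·10) ≡ 67/20. 20⁻¹ ≡ 49 (mod 89), so λ ≡ 67·49 ≡ 79.
  x = λ² - 39 - 39 = 6241 - 78 ≡ 22; y = λ·(39 - 22) - 10 ≡ 87. → (22, 87)
3P: (22, 87) + (39, 10). λ = (10 - 87)/(39 - 22) ≡ 12/17 mod 89. 17⁻¹ ≡ 21 (mod 89), so λ ≡ 74.
  x = λ² - 22 - 39 = 5476 - 61 ≡ 75; y = λ·(22 - 75) - 87 ≡ 85. → (75, 85)
3P = (75, 85).
Next 3Q:
Repeated addition: build up to 3Q.
2Q: tangent at (22, 87): λ = (3·22² + 43)/(2·87) ≡ 71/85. 85⁻¹ ≡ 22 (mod 89), so λ ≡ 71·22 ≡ 49.
  x = λ² - 22 - 22 = 2401 - 44 ≡ 43; y = λ·(22 - 43) - 87 ≡ 41. → (43, 41)
3Q: (43, 41) + (22, 87). λ = (87 - 41)/(22 - 43) ≡ 46/68 mod 89. 68⁻¹ ≡ 72 (mod 89), so λ ≡ 19.
  x = λ² - 43 - 22 = 361 - 65 ≡ 29; y = λ·(43 - 29) - 41 ≡ 47. → (29, 47)
3Q = (29, 47).
Finally 3P + 3Q:
(75, 85) + (29, 47). λ = (47 - 85)/(29 - 75) ≡ 51/43 mod 89. 43⁻¹ ≡ 29 (mod 89) since 43·29 = 1247 ≡ 1, so λ ≡ 55.
  x = λ² - 75 - 29 = 3025 - 104 ≡ 73; y = λ·(75 - 73) - 85 ≡ 25. → (73, 25)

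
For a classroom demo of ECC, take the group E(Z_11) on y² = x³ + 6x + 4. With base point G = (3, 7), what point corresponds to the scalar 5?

Double-and-add on 5 = (101)₂. Start with G = (3, 7) for the leading 1-bit.
double: tangent at (3, 7): λ = (3·3² + 6)/(2·7) ≡ 0/3. 3⁻¹ ≡ 4 (mod 11), so λ ≡ 0·4 ≡ 0.
  x = λ² - 3 - 3 = 0 - 6 ≡ 5; y = λ·(3 - 5) - 7 ≡ 4. → (5, 4)
double: tangent at (5, 4): λ = (3·5² + 6)/(2·4) ≡ 4/8. 8⁻¹ ≡ 7 (mod 11) since 8·7 = 56 ≡ 1, so λ ≡ 4·7 ≡ 6.
  x = λ² - 5 - 5 = 36 - 10 ≡ 4; y = λ·(5 - 4) - 4 ≡ 2. → (4, 2)
add G: (4, 2) + (3, 7). λ = (7 - 2)/(3 - 4) ≡ 5/10 mod 11. 10⁻¹ ≡ 10 (mod 11) since 10·10 = 100 ≡ 1, so λ ≡ 6.
  x = λ² - 4 - 3 = 36 - 7 ≡ 7; y = λ·(4 - 7) - 2 ≡ 2. → (7, 2)

(7, 2)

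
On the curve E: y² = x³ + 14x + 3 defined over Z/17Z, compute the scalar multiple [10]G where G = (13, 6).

Repeated addition: build up to 10G.
2G: tangent at (13, 6): λ = (3·13² + 14)/(2·6) ≡ 11/12. 12⁻¹ ≡ 10 (mod 17) since 12·10 = 120 ≡ 1, so λ ≡ 11·10 ≡ 8.
  x = λ² - 13 - 13 = 64 - 26 ≡ 4; y = λ·(13 - 4) - 6 ≡ 15. → (4, 15)
3G: (4, 15) + (13, 6). λ = (6 - 15)/(13 - 4) ≡ 8/9 mod 17. 9⁻¹ ≡ 2 (mod 17) since 9·2 = 18 ≡ 1, so λ ≡ 16.
  x = λ² - 4 - 13 = 256 - 17 ≡ 1; y = λ·(4 - 1) - 15 ≡ 16. → (1, 16)
4G: (1, 16) + (13, 6). λ = (6 - 16)/(13 - 1) ≡ 7/12 mod 17. 12⁻¹ ≡ 10 (mod 17) since 12·10 = 120 ≡ 1, so λ ≡ 2.
  x = λ² - 1 - 13 = 4 - 14 ≡ 7; y = λ·(1 - 7) - 16 ≡ 6. → (7, 6)
5G: (7, 6) + (13, 6). λ = (6 - 6)/(13 - 7) ≡ 0/6 mod 17. 6⁻¹ ≡ 3 (mod 17), so λ ≡ 0.
  x = λ² - 7 - 13 = 0 - 20 ≡ 14; y = λ·(7 - 14) - 6 ≡ 11. → (14, 11)
6G: (14, 11) + (13, 6). λ = (6 - 11)/(13 - 14) ≡ 12/16 mod 17. 16⁻¹ ≡ 16 (mod 17) since 16·16 = 256 ≡ 1, so λ ≡ 5.
  x = λ² - 14 - 13 = 25 - 27 ≡ 15; y = λ·(14 - 15) - 11 ≡ 1. → (15, 1)
7G: (15, 1) + (13, 6). λ = (6 - 1)/(13 - 15) ≡ 5/15 mod 17. 15⁻¹ ≡ 8 (mod 17), so λ ≡ 6.
  x = λ² - 15 - 13 = 36 - 28 ≡ 8; y = λ·(15 - 8) - 1 ≡ 7. → (8, 7)
8G: (8, 7) + (13, 6). λ = (6 - 7)/(13 - 8) ≡ 16/5 mod 17. 5⁻¹ ≡ 7 (mod 17) since 5·7 = 35 ≡ 1, so λ ≡ 10.
  x = λ² - 8 - 13 = 100 - 21 ≡ 11; y = λ·(8 - 11) - 7 ≡ 14. → (11, 14)
9G: (11, 14) + (13, 6). λ = (6 - 14)/(13 - 11) ≡ 9/2 mod 17. 2⁻¹ ≡ 9 (mod 17) since 2·9 = 18 ≡ 1, so λ ≡ 13.
  x = λ² - 11 - 13 = 169 - 24 ≡ 9; y = λ·(11 - 9) - 14 ≡ 12. → (9, 12)
10G: (9, 12) + (13, 6). λ = (6 - 12)/(13 - 9) ≡ 11/4 mod 17. 4⁻¹ ≡ 13 (mod 17), so λ ≡ 7.
  x = λ² - 9 - 13 = 49 - 22 ≡ 10; y = λ·(9 - 10) - 12 ≡ 15. → (10, 15)

(10, 15)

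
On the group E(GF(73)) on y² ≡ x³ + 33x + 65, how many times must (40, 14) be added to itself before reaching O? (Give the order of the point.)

11

2P: tangent at (40, 14): λ = (3·40² + 33)/(2·14) ≡ 15/28. 28⁻¹ ≡ 60 (mod 73), so λ ≡ 15·60 ≡ 24.
  x = λ² - 40 - 40 = 576 - 80 ≡ 58; y = λ·(40 - 58) - 14 ≡ 65. → (58, 65)
3P: (58, 65) + (40, 14). λ = (14 - 65)/(40 - 58) ≡ 22/55 mod 73. 55⁻¹ ≡ 4 (mod 73), so λ ≡ 15.
  x = λ² - 58 - 40 = 225 - 98 ≡ 54; y = λ·(58 - 54) - 65 ≡ 68. → (54, 68)
4P: (54, 68) + (40, 14). λ = (14 - 68)/(40 - 54) ≡ 19/59 mod 73. 59⁻¹ ≡ 26 (mod 73), so λ ≡ 56.
  x = λ² - 54 - 40 = 3136 - 94 ≡ 49; y = λ·(54 - 49) - 68 ≡ 66. → (49, 66)
5P: (49, 66) + (40, 14). λ = (14 - 66)/(40 - 49) ≡ 21/64 mod 73. 64⁻¹ ≡ 8 (mod 73) since 64·8 = 512 ≡ 1, so λ ≡ 22.
  x = λ² - 49 - 40 = 484 - 89 ≡ 30; y = λ·(49 - 30) - 66 ≡ 60. → (30, 60)
6P: (30, 60) + (40, 14). λ = (14 - 60)/(40 - 30) ≡ 27/10 mod 73. 10⁻¹ ≡ 22 (mod 73) since 10·22 = 220 ≡ 1, so λ ≡ 10.
  x = λ² - 30 - 40 = 100 - 70 ≡ 30; y = λ·(30 - 30) - 60 ≡ 13. → (30, 13)
7P: (30, 13) + (40, 14). λ = (14 - 13)/(40 - 30) ≡ 1/10 mod 73. 10⁻¹ ≡ 22 (mod 73), so λ ≡ 22.
  x = λ² - 30 - 40 = 484 - 70 ≡ 49; y = λ·(30 - 49) - 13 ≡ 7. → (49, 7)
8P: (49, 7) + (40, 14). λ = (14 - 7)/(40 - 49) ≡ 7/64 mod 73. 64⁻¹ ≡ 8 (mod 73), so λ ≡ 56.
  x = λ² - 49 - 40 = 3136 - 89 ≡ 54; y = λ·(49 - 54) - 7 ≡ 5. → (54, 5)
9P: (54, 5) + (40, 14). λ = (14 - 5)/(40 - 54) ≡ 9/59 mod 73. 59⁻¹ ≡ 26 (mod 73), so λ ≡ 15.
  x = λ² - 54 - 40 = 225 - 94 ≡ 58; y = λ·(54 - 58) - 5 ≡ 8. → (58, 8)
10P: (58, 8) + (40, 14). λ = (14 - 8)/(40 - 58) ≡ 6/55 mod 73. 55⁻¹ ≡ 4 (mod 73), so λ ≡ 24.
  x = λ² - 58 - 40 = 576 - 98 ≡ 40; y = λ·(58 - 40) - 8 ≡ 59. → (40, 59)
11P: (40, 59) + (40, 14): same x and y₁ ≡ -y₂, so the sum is O.
11P = O, so the order is 11.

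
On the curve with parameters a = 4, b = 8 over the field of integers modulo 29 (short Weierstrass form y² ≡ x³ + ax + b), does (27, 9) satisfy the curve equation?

y² = 9² ≡ 23; x³ + 4x + 8 = 19799 ≡ 21 (mod 29). 23 ≠ 21.

no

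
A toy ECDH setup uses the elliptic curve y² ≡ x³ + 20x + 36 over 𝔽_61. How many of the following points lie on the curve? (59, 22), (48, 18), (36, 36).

2

(59, 22): 22² ≡ 57, rhs ≡ 49 → off.
(48, 18): 18² ≡ 19, rhs ≡ 19 → on.
(36, 36): 36² ≡ 15, rhs ≡ 15 → on.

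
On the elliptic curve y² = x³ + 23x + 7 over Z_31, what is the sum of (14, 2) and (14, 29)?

O

The two points share x = 14 and their y-coordinates satisfy 2 + 29 ≡ 0 (mod 31), so they are inverses. Their sum is O.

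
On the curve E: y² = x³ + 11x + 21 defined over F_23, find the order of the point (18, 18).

6

2P: tangent at (18, 18): λ = (3·18² + 11)/(2·18) ≡ 17/13. 13⁻¹ ≡ 16 (mod 23), so λ ≡ 17·16 ≡ 19.
  x = λ² - 18 - 18 = 361 - 36 ≡ 3; y = λ·(18 - 3) - 18 ≡ 14. → (3, 14)
3P: (3, 14) + (18, 18). λ = (18 - 14)/(18 - 3) ≡ 4/15 mod 23. 15⁻¹ ≡ 20 (mod 23), so λ ≡ 11.
  x = λ² - 3 - 18 = 121 - 21 ≡ 8; y = λ·(3 - 8) - 14 ≡ 0. → (8, 0)
4P: (8, 0) + (18, 18). λ = (18 - 0)/(18 - 8) ≡ 18/10 mod 23. 10⁻¹ ≡ 7 (mod 23), so λ ≡ 11.
  x = λ² - 8 - 18 = 121 - 26 ≡ 3; y = λ·(8 - 3) - 0 ≡ 9. → (3, 9)
5P: (3, 9) + (18, 18). λ = (18 - 9)/(18 - 3) ≡ 9/15 mod 23. 15⁻¹ ≡ 20 (mod 23), so λ ≡ 19.
  x = λ² - 3 - 18 = 361 - 21 ≡ 18; y = λ·(3 - 18) - 9 ≡ 5. → (18, 5)
6P: (18, 5) + (18, 18): same x and y₁ ≡ -y₂, so the sum is O.
6P = O, so the order is 6.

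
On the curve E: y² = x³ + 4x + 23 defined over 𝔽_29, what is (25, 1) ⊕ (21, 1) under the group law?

(12, 28)

(25, 1) + (21, 1). λ = (1 - 1)/(21 - 25) ≡ 0/25 mod 29. 25⁻¹ ≡ 7 (mod 29) since 25·7 = 175 ≡ 1, so λ ≡ 0.
  x = λ² - 25 - 21 = 0 - 46 ≡ 12; y = λ·(25 - 12) - 1 ≡ 28. → (12, 28)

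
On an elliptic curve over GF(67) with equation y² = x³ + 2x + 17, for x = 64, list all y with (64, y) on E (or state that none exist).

none

x³ + 2x + 17 = 262289 ≡ 51 (mod 67).
51 is a non-residue mod 67; no y exists.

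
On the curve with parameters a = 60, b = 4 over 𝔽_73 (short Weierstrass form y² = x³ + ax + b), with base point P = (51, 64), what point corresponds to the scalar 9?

Double-and-add on 9 = (1001)₂. Start with P = (51, 64) for the leading 1-bit.
double: tangent at (51, 64): λ = (3·51² + 60)/(2·64) ≡ 52/55. 55⁻¹ ≡ 4 (mod 73), so λ ≡ 52·4 ≡ 62.
  x = λ² - 51 - 51 = 3844 - 102 ≡ 19; y = λ·(51 - 19) - 64 ≡ 22. → (19, 22)
double: tangent at (19, 22): λ = (3·19² + 60)/(2·22) ≡ 48/44. 44⁻¹ ≡ 5 (mod 73) since 44·5 = 220 ≡ 1, so λ ≡ 48·5 ≡ 21.
  x = λ² - 19 - 19 = 441 - 38 ≡ 38; y = λ·(19 - 38) - 22 ≡ 17. → (38, 17)
double: tangent at (38, 17): λ = (3·38² + 60)/(2·17) ≡ 12/34. 34⁻¹ ≡ 58 (mod 73) since 34·58 = 1972 ≡ 1, so λ ≡ 12·58 ≡ 39.
  x = λ² - 38 - 38 = 1521 - 76 ≡ 58; y = λ·(38 - 58) - 17 ≡ 6. → (58, 6)
add P: (58, 6) + (51, 64). λ = (64 - 6)/(51 - 58) ≡ 58/66 mod 73. 66⁻¹ ≡ 52 (mod 73) since 66·52 = 3432 ≡ 1, so λ ≡ 23.
  x = λ² - 58 - 51 = 529 - 109 ≡ 55; y = λ·(58 - 55) - 6 ≡ 63. → (55, 63)

(55, 63)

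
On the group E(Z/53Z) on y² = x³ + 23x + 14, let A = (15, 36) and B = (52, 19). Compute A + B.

(1, 12)

(15, 36) + (52, 19). λ = (19 - 36)/(52 - 15) ≡ 36/37 mod 53. 37⁻¹ ≡ 43 (mod 53) since 37·43 = 1591 ≡ 1, so λ ≡ 11.
  x = λ² - 15 - 52 = 121 - 67 ≡ 1; y = λ·(15 - 1) - 36 ≡ 12. → (1, 12)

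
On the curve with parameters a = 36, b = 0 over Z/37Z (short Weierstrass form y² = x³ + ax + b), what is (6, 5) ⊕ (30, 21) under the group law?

(6, 5) + (30, 21). λ = (21 - 5)/(30 - 6) ≡ 16/24 mod 37. 24⁻¹ ≡ 17 (mod 37) since 24·17 = 408 ≡ 1, so λ ≡ 13.
  x = λ² - 6 - 30 = 169 - 36 ≡ 22; y = λ·(6 - 22) - 5 ≡ 9. → (22, 9)

(22, 9)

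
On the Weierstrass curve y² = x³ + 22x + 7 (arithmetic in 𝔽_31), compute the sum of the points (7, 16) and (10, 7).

(7, 16) + (10, 7). λ = (7 - 16)/(10 - 7) ≡ 22/3 mod 31. 3⁻¹ ≡ 21 (mod 31), so λ ≡ 28.
  x = λ² - 7 - 10 = 784 - 17 ≡ 23; y = λ·(7 - 23) - 16 ≡ 1. → (23, 1)

(23, 1)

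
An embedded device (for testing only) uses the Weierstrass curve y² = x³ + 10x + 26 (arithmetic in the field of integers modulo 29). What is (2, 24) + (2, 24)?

(2, 5)

tangent at (2, 24): λ = (3·2² + 10)/(2·24) ≡ 22/19. 19⁻¹ ≡ 26 (mod 29) since 19·26 = 494 ≡ 1, so λ ≡ 22·26 ≡ 21.
  x = λ² - 2 - 2 = 441 - 4 ≡ 2; y = λ·(2 - 2) - 24 ≡ 5. → (2, 5)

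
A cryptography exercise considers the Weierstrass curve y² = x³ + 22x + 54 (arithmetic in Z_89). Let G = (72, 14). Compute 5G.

(2, 62)

Repeated addition: build up to 5G.
2G: tangent at (72, 14): λ = (3·72² + 22)/(2·14) ≡ 88/28. 28⁻¹ ≡ 35 (mod 89), so λ ≡ 88·35 ≡ 54.
  x = λ² - 72 - 72 = 2916 - 144 ≡ 13; y = λ·(72 - 13) - 14 ≡ 57. → (13, 57)
3G: (13, 57) + (72, 14). λ = (14 - 57)/(72 - 13) ≡ 46/59 mod 89. 59⁻¹ ≡ 86 (mod 89), so λ ≡ 40.
  x = λ² - 13 - 72 = 1600 - 85 ≡ 2; y = λ·(13 - 2) - 57 ≡ 27. → (2, 27)
4G: (2, 27) + (72, 14). λ = (14 - 27)/(72 - 2) ≡ 76/70 mod 89. 70⁻¹ ≡ 14 (mod 89), so λ ≡ 85.
  x = λ² - 2 - 72 = 7225 - 74 ≡ 31; y = λ·(2 - 31) - 27 ≡ 0. → (31, 0)
5G: (31, 0) + (72, 14). λ = (14 - 0)/(72 - 31) ≡ 14/41 mod 89. 41⁻¹ ≡ 76 (mod 89), so λ ≡ 85.
  x = λ² - 31 - 72 = 7225 - 103 ≡ 2; y = λ·(31 - 2) - 0 ≡ 62. → (2, 62)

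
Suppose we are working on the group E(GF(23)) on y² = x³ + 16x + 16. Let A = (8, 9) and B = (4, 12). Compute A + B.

(8, 9) + (4, 12). λ = (12 - 9)/(4 - 8) ≡ 3/19 mod 23. 19⁻¹ ≡ 17 (mod 23) since 19·17 = 323 ≡ 1, so λ ≡ 5.
  x = λ² - 8 - 4 = 25 - 12 ≡ 13; y = λ·(8 - 13) - 9 ≡ 12. → (13, 12)

(13, 12)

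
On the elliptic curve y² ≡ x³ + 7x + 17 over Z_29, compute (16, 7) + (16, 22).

The two points share x = 16 and their y-coordinates satisfy 7 + 22 ≡ 0 (mod 29), so they are inverses. Their sum is O.

O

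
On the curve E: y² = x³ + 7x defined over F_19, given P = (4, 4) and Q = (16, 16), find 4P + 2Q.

First 4P:
Double-and-add on 4 = (100)₂. Start with P = (4, 4) for the leading 1-bit.
double: tangent at (4, 4): λ = (3·4² + 7)/(2·4) ≡ 17/8. 8⁻¹ ≡ 12 (mod 19), so λ ≡ 17·12 ≡ 14.
  x = λ² - 4 - 4 = 196 - 8 ≡ 17; y = λ·(4 - 17) - 4 ≡ 4. → (17, 4)
double: tangent at (17, 4): λ = (3·17² + 7)/(2·4) ≡ 0/8. 8⁻¹ ≡ 12 (mod 19), so λ ≡ 0·12 ≡ 0.
  x = λ² - 17 - 17 = 0 - 34 ≡ 4; y = λ·(17 - 4) - 4 ≡ 15. → (4, 15)
4P = (4, 15).
Next 2Q:
Repeated addition: build up to 2Q.
2Q: tangent at (16, 16): λ = (3·16² + 7)/(2·16) ≡ 15/13. 13⁻¹ ≡ 3 (mod 19), so λ ≡ 15·3 ≡ 7.
  x = λ² - 16 - 16 = 49 - 32 ≡ 17; y = λ·(16 - 17) - 16 ≡ 15. → (17, 15)
2Q = (17, 15).
Finally 4P + 2Q:
(4, 15) + (17, 15). λ = (15 - 15)/(17 - 4) ≡ 0/13 mod 19. 13⁻¹ ≡ 3 (mod 19), so λ ≡ 0.
  x = λ² - 4 - 17 = 0 - 21 ≡ 17; y = λ·(4 - 17) - 15 ≡ 4. → (17, 4)

(17, 4)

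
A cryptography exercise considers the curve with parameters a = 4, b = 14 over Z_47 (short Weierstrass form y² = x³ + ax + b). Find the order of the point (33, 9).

10

2P: tangent at (33, 9): λ = (3·33² + 4)/(2·9) ≡ 28/18. 18⁻¹ ≡ 34 (mod 47), so λ ≡ 28·34 ≡ 12.
  x = λ² - 33 - 33 = 144 - 66 ≡ 31; y = λ·(33 - 31) - 9 ≡ 15. → (31, 15)
3P: (31, 15) + (33, 9). λ = (9 - 15)/(33 - 31) ≡ 41/2 mod 47. 2⁻¹ ≡ 24 (mod 47), so λ ≡ 44.
  x = λ² - 31 - 33 = 1936 - 64 ≡ 39; y = λ·(31 - 39) - 15 ≡ 9. → (39, 9)
4P: (39, 9) + (33, 9). λ = (9 - 9)/(33 - 39) ≡ 0/41 mod 47. 41⁻¹ ≡ 39 (mod 47), so λ ≡ 0.
  x = λ² - 39 - 33 = 0 - 72 ≡ 22; y = λ·(39 - 22) - 9 ≡ 38. → (22, 38)
5P: (22, 38) + (33, 9). λ = (9 - 38)/(33 - 22) ≡ 18/11 mod 47. 11⁻¹ ≡ 30 (mod 47) since 11·30 = 330 ≡ 1, so λ ≡ 23.
  x = λ² - 22 - 33 = 529 - 55 ≡ 4; y = λ·(22 - 4) - 38 ≡ 0. → (4, 0)
6P: (4, 0) + (33, 9). λ = (9 - 0)/(33 - 4) ≡ 9/29 mod 47. 29⁻¹ ≡ 13 (mod 47), so λ ≡ 23.
  x = λ² - 4 - 33 = 529 - 37 ≡ 22; y = λ·(4 - 22) - 0 ≡ 9. → (22, 9)
7P: (22, 9) + (33, 9). λ = (9 - 9)/(33 - 22) ≡ 0/11 mod 47. 11⁻¹ ≡ 30 (mod 47) since 11·30 = 330 ≡ 1, so λ ≡ 0.
  x = λ² - 22 - 33 = 0 - 55 ≡ 39; y = λ·(22 - 39) - 9 ≡ 38. → (39, 38)
8P: (39, 38) + (33, 9). λ = (9 - 38)/(33 - 39) ≡ 18/41 mod 47. 41⁻¹ ≡ 39 (mod 47), so λ ≡ 44.
  x = λ² - 39 - 33 = 1936 - 72 ≡ 31; y = λ·(39 - 31) - 38 ≡ 32. → (31, 32)
9P: (31, 32) + (33, 9). λ = (9 - 32)/(33 - 31) ≡ 24/2 mod 47. 2⁻¹ ≡ 24 (mod 47), so λ ≡ 12.
  x = λ² - 31 - 33 = 144 - 64 ≡ 33; y = λ·(31 - 33) - 32 ≡ 38. → (33, 38)
10P: (33, 38) + (33, 9): same x and y₁ ≡ -y₂, so the sum is O.
10P = O, so the order is 10.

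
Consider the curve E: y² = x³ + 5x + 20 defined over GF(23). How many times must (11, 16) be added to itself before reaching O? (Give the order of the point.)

2P: tangent at (11, 16): λ = (3·11² + 5)/(2·16) ≡ 0/9. 9⁻¹ ≡ 18 (mod 23) since 9·18 = 162 ≡ 1, so λ ≡ 0·18 ≡ 0.
  x = λ² - 11 - 11 = 0 - 22 ≡ 1; y = λ·(11 - 1) - 16 ≡ 7. → (1, 7)
3P: (1, 7) + (11, 16). λ = (16 - 7)/(11 - 1) ≡ 9/10 mod 23. 10⁻¹ ≡ 7 (mod 23), so λ ≡ 17.
  x = λ² - 1 - 11 = 289 - 12 ≡ 1; y = λ·(1 - 1) - 7 ≡ 16. → (1, 16)
4P: (1, 16) + (11, 16). λ = (16 - 16)/(11 - 1) ≡ 0/10 mod 23. 10⁻¹ ≡ 7 (mod 23) since 10·7 = 70 ≡ 1, so λ ≡ 0.
  x = λ² - 1 - 11 = 0 - 12 ≡ 11; y = λ·(1 - 11) - 16 ≡ 7. → (11, 7)
5P: (11, 7) + (11, 16): same x and y₁ ≡ -y₂, so the sum is O.
5P = O, so the order is 5.

5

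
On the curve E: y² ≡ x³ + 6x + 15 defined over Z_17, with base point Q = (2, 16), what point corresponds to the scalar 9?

(11, 16)

Repeated addition: build up to 9Q.
2Q: tangent at (2, 16): λ = (3·2² + 6)/(2·16) ≡ 1/15. 15⁻¹ ≡ 8 (mod 17), so λ ≡ 1·8 ≡ 8.
  x = λ² - 2 - 2 = 64 - 4 ≡ 9; y = λ·(2 - 9) - 16 ≡ 13. → (9, 13)
3Q: (9, 13) + (2, 16). λ = (16 - 13)/(2 - 9) ≡ 3/10 mod 17. 10⁻¹ ≡ 12 (mod 17) since 10·12 = 120 ≡ 1, so λ ≡ 2.
  x = λ² - 9 - 2 = 4 - 11 ≡ 10; y = λ·(9 - 10) - 13 ≡ 2. → (10, 2)
4Q: (10, 2) + (2, 16). λ = (16 - 2)/(2 - 10) ≡ 14/9 mod 17. 9⁻¹ ≡ 2 (mod 17), so λ ≡ 11.
  x = λ² - 10 - 2 = 121 - 12 ≡ 7; y = λ·(10 - 7) - 2 ≡ 14. → (7, 14)
5Q: (7, 14) + (2, 16). λ = (16 - 14)/(2 - 7) ≡ 2/12 mod 17. 12⁻¹ ≡ 10 (mod 17) since 12·10 = 120 ≡ 1, so λ ≡ 3.
  x = λ² - 7 - 2 = 9 - 9 ≡ 0; y = λ·(7 - 0) - 14 ≡ 7. → (0, 7)
6Q: (0, 7) + (2, 16). λ = (16 - 7)/(2 - 0) ≡ 9/2 mod 17. 2⁻¹ ≡ 9 (mod 17) since 2·9 = 18 ≡ 1, so λ ≡ 13.
  x = λ² - 0 - 2 = 169 - 2 ≡ 14; y = λ·(0 - 14) - 7 ≡ 15. → (14, 15)
7Q: (14, 15) + (2, 16). λ = (16 - 15)/(2 - 14) ≡ 1/5 mod 17. 5⁻¹ ≡ 7 (mod 17), so λ ≡ 7.
  x = λ² - 14 - 2 = 49 - 16 ≡ 16; y = λ·(14 - 16) - 15 ≡ 5. → (16, 5)
8Q: (16, 5) + (2, 16). λ = (16 - 5)/(2 - 16) ≡ 11/3 mod 17. 3⁻¹ ≡ 6 (mod 17), so λ ≡ 15.
  x = λ² - 16 - 2 = 225 - 18 ≡ 3; y = λ·(16 - 3) - 5 ≡ 3. → (3, 3)
9Q: (3, 3) + (2, 16). λ = (16 - 3)/(2 - 3) ≡ 13/16 mod 17. 16⁻¹ ≡ 16 (mod 17), so λ ≡ 4.
  x = λ² - 3 - 2 = 16 - 5 ≡ 11; y = λ·(3 - 11) - 3 ≡ 16. → (11, 16)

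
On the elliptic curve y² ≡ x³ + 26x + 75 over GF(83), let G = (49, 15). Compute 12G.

Repeated addition: build up to 12G.
2G: tangent at (49, 15): λ = (3·49² + 26)/(2·15) ≡ 8/30. 30⁻¹ ≡ 36 (mod 83), so λ ≡ 8·36 ≡ 39.
  x = λ² - 49 - 49 = 1521 - 98 ≡ 12; y = λ·(49 - 12) - 15 ≡ 17. → (12, 17)
3G: (12, 17) + (49, 15). λ = (15 - 17)/(49 - 12) ≡ 81/37 mod 83. 37⁻¹ ≡ 9 (mod 83), so λ ≡ 65.
  x = λ² - 12 - 49 = 4225 - 61 ≡ 14; y = λ·(12 - 14) - 17 ≡ 19. → (14, 19)
4G: (14, 19) + (49, 15). λ = (15 - 19)/(49 - 14) ≡ 79/35 mod 83. 35⁻¹ ≡ 19 (mod 83), so λ ≡ 7.
  x = λ² - 14 - 49 = 49 - 63 ≡ 69; y = λ·(14 - 69) - 19 ≡ 11. → (69, 11)
5G: (69, 11) + (49, 15). λ = (15 - 11)/(49 - 69) ≡ 4/63 mod 83. 63⁻¹ ≡ 29 (mod 83) since 63·29 = 1827 ≡ 1, so λ ≡ 33.
  x = λ² - 69 - 49 = 1089 - 118 ≡ 58; y = λ·(69 - 58) - 11 ≡ 20. → (58, 20)
6G: (58, 20) + (49, 15). λ = (15 - 20)/(49 - 58) ≡ 78/74 mod 83. 74⁻¹ ≡ 46 (mod 83), so λ ≡ 19.
  x = λ² - 58 - 49 = 361 - 107 ≡ 5; y = λ·(58 - 5) - 20 ≡ 74. → (5, 74)
7G: (5, 74) + (49, 15). λ = (15 - 74)/(49 - 5) ≡ 24/44 mod 83. 44⁻¹ ≡ 17 (mod 83), so λ ≡ 76.
  x = λ² - 5 - 49 = 5776 - 54 ≡ 78; y = λ·(5 - 78) - 74 ≡ 22. → (78, 22)
8G: (78, 22) + (49, 15). λ = (15 - 22)/(49 - 78) ≡ 76/54 mod 83. 54⁻¹ ≡ 20 (mod 83) since 54·20 = 1080 ≡ 1, so λ ≡ 26.
  x = λ² - 78 - 49 = 676 - 127 ≡ 51; y = λ·(78 - 51) - 22 ≡ 16. → (51, 16)
9G: (51, 16) + (49, 15). λ = (15 - 16)/(49 - 51) ≡ 82/81 mod 83. 81⁻¹ ≡ 41 (mod 83) since 81·41 = 3321 ≡ 1, so λ ≡ 42.
  x = λ² - 51 - 49 = 1764 - 100 ≡ 4; y = λ·(51 - 4) - 16 ≡ 49. → (4, 49)
10G: (4, 49) + (49, 15). λ = (15 - 49)/(49 - 4) ≡ 49/45 mod 83. 45⁻¹ ≡ 24 (mod 83) since 45·24 = 1080 ≡ 1, so λ ≡ 14.
  x = λ² - 4 - 49 = 196 - 53 ≡ 60; y = λ·(4 - 60) - 49 ≡ 80. → (60, 80)
11G: (60, 80) + (49, 15). λ = (15 - 80)/(49 - 60) ≡ 18/72 mod 83. 72⁻¹ ≡ 15 (mod 83) since 72·15 = 1080 ≡ 1, so λ ≡ 21.
  x = λ² - 60 - 49 = 441 - 109 ≡ 0; y = λ·(60 - 0) - 80 ≡ 18. → (0, 18)
12G: (0, 18) + (49, 15). λ = (15 - 18)/(49 - 0) ≡ 80/49 mod 83. 49⁻¹ ≡ 61 (mod 83) since 49·61 = 2989 ≡ 1, so λ ≡ 66.
  x = λ² - 0 - 49 = 4356 - 49 ≡ 74; y = λ·(0 - 74) - 18 ≡ 78. → (74, 78)

(74, 78)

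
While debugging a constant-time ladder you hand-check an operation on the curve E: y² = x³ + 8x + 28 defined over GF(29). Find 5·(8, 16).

(2, 20)

Write P = (8, 16).
Repeated addition: build up to 5P.
2P: tangent at (8, 16): λ = (3·8² + 8)/(2·16) ≡ 26/3. 3⁻¹ ≡ 10 (mod 29), so λ ≡ 26·10 ≡ 28.
  x = λ² - 8 - 8 = 784 - 16 ≡ 14; y = λ·(8 - 14) - 16 ≡ 19. → (14, 19)
3P: (14, 19) + (8, 16). λ = (16 - 19)/(8 - 14) ≡ 26/23 mod 29. 23⁻¹ ≡ 24 (mod 29) since 23·24 = 552 ≡ 1, so λ ≡ 15.
  x = λ² - 14 - 8 = 225 - 22 ≡ 0; y = λ·(14 - 0) - 19 ≡ 17. → (0, 17)
4P: (0, 17) + (8, 16). λ = (16 - 17)/(8 - 0) ≡ 28/8 mod 29. 8⁻¹ ≡ 11 (mod 29) since 8·11 = 88 ≡ 1, so λ ≡ 18.
  x = λ² - 0 - 8 = 324 - 8 ≡ 26; y = λ·(0 - 26) - 17 ≡ 8. → (26, 8)
5P: (26, 8) + (8, 16). λ = (16 - 8)/(8 - 26) ≡ 8/11 mod 29. 11⁻¹ ≡ 8 (mod 29) since 11·8 = 88 ≡ 1, so λ ≡ 6.
  x = λ² - 26 - 8 = 36 - 34 ≡ 2; y = λ·(26 - 2) - 8 ≡ 20. → (2, 20)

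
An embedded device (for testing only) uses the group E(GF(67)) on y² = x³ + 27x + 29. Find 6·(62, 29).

(60, 57)

Write P = (62, 29).
Repeated addition: build up to 6P.
2P: tangent at (62, 29): λ = (3·62² + 27)/(2·29) ≡ 35/58. 58⁻¹ ≡ 52 (mod 67), so λ ≡ 35·52 ≡ 11.
  x = λ² - 62 - 62 = 121 - 124 ≡ 64; y = λ·(62 - 64) - 29 ≡ 16. → (64, 16)
3P: (64, 16) + (62, 29). λ = (29 - 16)/(62 - 64) ≡ 13/65 mod 67. 65⁻¹ ≡ 33 (mod 67), so λ ≡ 27.
  x = λ² - 64 - 62 = 729 - 126 ≡ 0; y = λ·(64 - 0) - 16 ≡ 37. → (0, 37)
4P: (0, 37) + (62, 29). λ = (29 - 37)/(62 - 0) ≡ 59/62 mod 67. 62⁻¹ ≡ 40 (mod 67), so λ ≡ 15.
  x = λ² - 0 - 62 = 225 - 62 ≡ 29; y = λ·(0 - 29) - 37 ≡ 64. → (29, 64)
5P: (29, 64) + (62, 29). λ = (29 - 64)/(62 - 29) ≡ 32/33 mod 67. 33⁻¹ ≡ 65 (mod 67), so λ ≡ 3.
  x = λ² - 29 - 62 = 9 - 91 ≡ 52; y = λ·(29 - 52) - 64 ≡ 1. → (52, 1)
6P: (52, 1) + (62, 29). λ = (29 - 1)/(62 - 52) ≡ 28/10 mod 67. 10⁻¹ ≡ 47 (mod 67), so λ ≡ 43.
  x = λ² - 52 - 62 = 1849 - 114 ≡ 60; y = λ·(52 - 60) - 1 ≡ 57. → (60, 57)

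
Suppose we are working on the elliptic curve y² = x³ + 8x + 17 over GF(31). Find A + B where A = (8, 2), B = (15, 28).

(18, 14)

(8, 2) + (15, 28). λ = (28 - 2)/(15 - 8) ≡ 26/7 mod 31. 7⁻¹ ≡ 9 (mod 31) since 7·9 = 63 ≡ 1, so λ ≡ 17.
  x = λ² - 8 - 15 = 289 - 23 ≡ 18; y = λ·(8 - 18) - 2 ≡ 14. → (18, 14)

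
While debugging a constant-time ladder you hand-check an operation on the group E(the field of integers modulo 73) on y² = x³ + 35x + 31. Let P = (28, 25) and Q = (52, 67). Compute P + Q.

(28, 48)

(28, 25) + (52, 67). λ = (67 - 25)/(52 - 28) ≡ 42/24 mod 73. 24⁻¹ ≡ 70 (mod 73) since 24·70 = 1680 ≡ 1, so λ ≡ 20.
  x = λ² - 28 - 52 = 400 - 80 ≡ 28; y = λ·(28 - 28) - 25 ≡ 48. → (28, 48)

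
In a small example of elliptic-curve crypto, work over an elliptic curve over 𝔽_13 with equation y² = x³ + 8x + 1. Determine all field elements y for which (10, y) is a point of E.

x³ + 8x + 1 = 1081 ≡ 2 (mod 13).
2 is a non-residue mod 13; no y exists.

none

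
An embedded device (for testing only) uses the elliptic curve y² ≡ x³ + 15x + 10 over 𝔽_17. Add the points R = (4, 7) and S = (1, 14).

(8, 8)

(4, 7) + (1, 14). λ = (14 - 7)/(1 - 4) ≡ 7/14 mod 17. 14⁻¹ ≡ 11 (mod 17), so λ ≡ 9.
  x = λ² - 4 - 1 = 81 - 5 ≡ 8; y = λ·(4 - 8) - 7 ≡ 8. → (8, 8)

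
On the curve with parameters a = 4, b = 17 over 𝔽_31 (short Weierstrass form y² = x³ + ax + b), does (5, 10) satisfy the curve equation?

y² = 10² ≡ 7; x³ + 4x + 17 = 162 ≡ 7 (mod 31). 7 = 7.

yes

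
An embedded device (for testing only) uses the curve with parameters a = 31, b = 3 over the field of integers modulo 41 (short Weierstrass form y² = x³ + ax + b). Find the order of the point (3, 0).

2

2P: (3, 0) + (3, 0): same x and y₁ ≡ -y₂, so the sum is 𝒪.
2P = 𝒪, so the order is 2.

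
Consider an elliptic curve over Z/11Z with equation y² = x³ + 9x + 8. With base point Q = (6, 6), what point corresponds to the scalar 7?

(10, 8)

Double-and-add on 7 = (111)₂. Start with Q = (6, 6) for the leading 1-bit.
double: tangent at (6, 6): λ = (3·6² + 9)/(2·6) ≡ 7/1. 1⁻¹ ≡ 1 (mod 11), so λ ≡ 7·1 ≡ 7.
  x = λ² - 6 - 6 = 49 - 12 ≡ 4; y = λ·(6 - 4) - 6 ≡ 8. → (4, 8)
add Q: (4, 8) + (6, 6). λ = (6 - 8)/(6 - 4) ≡ 9/2 mod 11. 2⁻¹ ≡ 6 (mod 11), so λ ≡ 10.
  x = λ² - 4 - 6 = 100 - 10 ≡ 2; y = λ·(4 - 2) - 8 ≡ 1. → (2, 1)
double: tangent at (2, 1): λ = (3·2² + 9)/(2·1) ≡ 10/2. 2⁻¹ ≡ 6 (mod 11) since 2·6 = 12 ≡ 1, so λ ≡ 10·6 ≡ 5.
  x = λ² - 2 - 2 = 25 - 4 ≡ 10; y = λ·(2 - 10) - 1 ≡ 3. → (10, 3)
add Q: (10, 3) + (6, 6). λ = (6 - 3)/(6 - 10) ≡ 3/7 mod 11. 7⁻¹ ≡ 8 (mod 11) since 7·8 = 56 ≡ 1, so λ ≡ 2.
  x = λ² - 10 - 6 = 4 - 16 ≡ 10; y = λ·(10 - 10) - 3 ≡ 8. → (10, 8)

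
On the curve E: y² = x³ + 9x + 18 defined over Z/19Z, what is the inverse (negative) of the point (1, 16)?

-(1, 16) = (1, -16 mod 19) = (1, 3).

(1, 3)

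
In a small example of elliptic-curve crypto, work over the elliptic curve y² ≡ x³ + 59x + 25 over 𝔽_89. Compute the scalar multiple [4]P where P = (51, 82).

Repeated addition: build up to 4P.
2P: tangent at (51, 82): λ = (3·51² + 59)/(2·82) ≡ 30/75. 75⁻¹ ≡ 19 (mod 89), so λ ≡ 30·19 ≡ 36.
  x = λ² - 51 - 51 = 1296 - 102 ≡ 37; y = λ·(51 - 37) - 82 ≡ 66. → (37, 66)
3P: (37, 66) + (51, 82). λ = (82 - 66)/(51 - 37) ≡ 16/14 mod 89. 14⁻¹ ≡ 70 (mod 89) since 14·70 = 980 ≡ 1, so λ ≡ 52.
  x = λ² - 37 - 51 = 2704 - 88 ≡ 35; y = λ·(37 - 35) - 66 ≡ 38. → (35, 38)
4P: (35, 38) + (51, 82). λ = (82 - 38)/(51 - 35) ≡ 44/16 mod 89. 16⁻¹ ≡ 39 (mod 89) since 16·39 = 624 ≡ 1, so λ ≡ 25.
  x = λ² - 35 - 51 = 625 - 86 ≡ 5; y = λ·(35 - 5) - 38 ≡ 0. → (5, 0)

(5, 0)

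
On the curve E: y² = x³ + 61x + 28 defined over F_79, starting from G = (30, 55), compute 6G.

(2, 0)

Repeated addition: build up to 6G.
2G: tangent at (30, 55): λ = (3·30² + 61)/(2·55) ≡ 75/31. 31⁻¹ ≡ 51 (mod 79) since 31·51 = 1581 ≡ 1, so λ ≡ 75·51 ≡ 33.
  x = λ² - 30 - 30 = 1089 - 60 ≡ 2; y = λ·(30 - 2) - 55 ≡ 0. → (2, 0)
3G: (2, 0) + (30, 55). λ = (55 - 0)/(30 - 2) ≡ 55/28 mod 79. 28⁻¹ ≡ 48 (mod 79) since 28·48 = 1344 ≡ 1, so λ ≡ 33.
  x = λ² - 2 - 30 = 1089 - 32 ≡ 30; y = λ·(2 - 30) - 0 ≡ 24. → (30, 24)
4G: (30, 24) + (30, 55): same x and y₁ ≡ -y₂, so the sum is O.
5G: O + (30, 55) = (30, 55) (identity).
6G: tangent at (30, 55): λ = (3·30² + 61)/(2·55) ≡ 75/31. 31⁻¹ ≡ 51 (mod 79) since 31·51 = 1581 ≡ 1, so λ ≡ 75·51 ≡ 33.
  x = λ² - 30 - 30 = 1089 - 60 ≡ 2; y = λ·(30 - 2) - 55 ≡ 0. → (2, 0)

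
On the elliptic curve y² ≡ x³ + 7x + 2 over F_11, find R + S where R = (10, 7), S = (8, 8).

(7, 8)

(10, 7) + (8, 8). λ = (8 - 7)/(8 - 10) ≡ 1/9 mod 11. 9⁻¹ ≡ 5 (mod 11) since 9·5 = 45 ≡ 1, so λ ≡ 5.
  x = λ² - 10 - 8 = 25 - 18 ≡ 7; y = λ·(10 - 7) - 7 ≡ 8. → (7, 8)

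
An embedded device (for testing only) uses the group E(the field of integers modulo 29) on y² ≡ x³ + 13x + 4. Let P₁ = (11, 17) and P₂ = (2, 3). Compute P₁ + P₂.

(11, 17) + (2, 3). λ = (3 - 17)/(2 - 11) ≡ 15/20 mod 29. 20⁻¹ ≡ 16 (mod 29), so λ ≡ 8.
  x = λ² - 11 - 2 = 64 - 13 ≡ 22; y = λ·(11 - 22) - 17 ≡ 11. → (22, 11)

(22, 11)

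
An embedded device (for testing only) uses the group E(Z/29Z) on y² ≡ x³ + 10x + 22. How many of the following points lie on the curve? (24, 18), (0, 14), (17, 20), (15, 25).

(24, 18): 18² ≡ 5, rhs ≡ 21 → off.
(0, 14): 14² ≡ 22, rhs ≡ 22 → on.
(17, 20): 20² ≡ 23, rhs ≡ 1 → off.
(15, 25): 25² ≡ 16, rhs ≡ 9 → off.

1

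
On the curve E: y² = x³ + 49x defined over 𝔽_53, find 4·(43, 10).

Write P = (43, 10).
Repeated addition: build up to 4P.
2P: tangent at (43, 10): λ = (3·43² + 49)/(2·10) ≡ 31/20. 20⁻¹ ≡ 8 (mod 53) since 20·8 = 160 ≡ 1, so λ ≡ 31·8 ≡ 36.
  x = λ² - 43 - 43 = 1296 - 86 ≡ 44; y = λ·(43 - 44) - 10 ≡ 7. → (44, 7)
3P: (44, 7) + (43, 10). λ = (10 - 7)/(43 - 44) ≡ 3/52 mod 53. 52⁻¹ ≡ 52 (mod 53) since 52·52 = 2704 ≡ 1, so λ ≡ 50.
  x = λ² - 44 - 43 = 2500 - 87 ≡ 28; y = λ·(44 - 28) - 7 ≡ 51. → (28, 51)
4P: (28, 51) + (43, 10). λ = (10 - 51)/(43 - 28) ≡ 12/15 mod 53. 15⁻¹ ≡ 46 (mod 53) since 15·46 = 690 ≡ 1, so λ ≡ 22.
  x = λ² - 28 - 43 = 484 - 71 ≡ 42; y = λ·(28 - 42) - 51 ≡ 12. → (42, 12)

(42, 12)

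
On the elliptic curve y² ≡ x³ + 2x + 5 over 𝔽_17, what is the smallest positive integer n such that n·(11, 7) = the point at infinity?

9

2P: tangent at (11, 7): λ = (3·11² + 2)/(2·7) ≡ 8/14. 14⁻¹ ≡ 11 (mod 17), so λ ≡ 8·11 ≡ 3.
  x = λ² - 11 - 11 = 9 - 22 ≡ 4; y = λ·(11 - 4) - 7 ≡ 14. → (4, 14)
3P: (4, 14) + (11, 7). λ = (7 - 14)/(11 - 4) ≡ 10/7 mod 17. 7⁻¹ ≡ 5 (mod 17), so λ ≡ 16.
  x = λ² - 4 - 11 = 256 - 15 ≡ 3; y = λ·(4 - 3) - 14 ≡ 2. → (3, 2)
4P: (3, 2) + (11, 7). λ = (7 - 2)/(11 - 3) ≡ 5/8 mod 17. 8⁻¹ ≡ 15 (mod 17), so λ ≡ 7.
  x = λ² - 3 - 11 = 49 - 14 ≡ 1; y = λ·(3 - 1) - 2 ≡ 12. → (1, 12)
5P: (1, 12) + (11, 7). λ = (7 - 12)/(11 - 1) ≡ 12/10 mod 17. 10⁻¹ ≡ 12 (mod 17), so λ ≡ 8.
  x = λ² - 1 - 11 = 64 - 12 ≡ 1; y = λ·(1 - 1) - 12 ≡ 5. → (1, 5)
6P: (1, 5) + (11, 7). λ = (7 - 5)/(11 - 1) ≡ 2/10 mod 17. 10⁻¹ ≡ 12 (mod 17) since 10·12 = 120 ≡ 1, so λ ≡ 7.
  x = λ² - 1 - 11 = 49 - 12 ≡ 3; y = λ·(1 - 3) - 5 ≡ 15. → (3, 15)
7P: (3, 15) + (11, 7). λ = (7 - 15)/(11 - 3) ≡ 9/8 mod 17. 8⁻¹ ≡ 15 (mod 17) since 8·15 = 120 ≡ 1, so λ ≡ 16.
  x = λ² - 3 - 11 = 256 - 14 ≡ 4; y = λ·(3 - 4) - 15 ≡ 3. → (4, 3)
8P: (4, 3) + (11, 7). λ = (7 - 3)/(11 - 4) ≡ 4/7 mod 17. 7⁻¹ ≡ 5 (mod 17), so λ ≡ 3.
  x = λ² - 4 - 11 = 9 - 15 ≡ 11; y = λ·(4 - 11) - 3 ≡ 10. → (11, 10)
9P: (11, 10) + (11, 7): same x and y₁ ≡ -y₂, so the sum is the point at infinity.
9P = the point at infinity, so the order is 9.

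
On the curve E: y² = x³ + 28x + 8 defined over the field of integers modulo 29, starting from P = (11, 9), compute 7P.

Double-and-add on 7 = (111)₂. Start with P = (11, 9) for the leading 1-bit.
double: tangent at (11, 9): λ = (3·11² + 28)/(2·9) ≡ 14/18. 18⁻¹ ≡ 21 (mod 29), so λ ≡ 14·21 ≡ 4.
  x = λ² - 11 - 11 = 16 - 22 ≡ 23; y = λ·(11 - 23) - 9 ≡ 1. → (23, 1)
add P: (23, 1) + (11, 9). λ = (9 - 1)/(11 - 23) ≡ 8/17 mod 29. 17⁻¹ ≡ 12 (mod 29) since 17·12 = 204 ≡ 1, so λ ≡ 9.
  x = λ² - 23 - 11 = 81 - 34 ≡ 18; y = λ·(23 - 18) - 1 ≡ 15. → (18, 15)
double: tangent at (18, 15): λ = (3·18² + 28)/(2·15) ≡ 14/1. 1⁻¹ ≡ 1 (mod 29) since 1·1 = 1 ≡ 1, so λ ≡ 14·1 ≡ 14.
  x = λ² - 18 - 18 = 196 - 36 ≡ 15; y = λ·(18 - 15) - 15 ≡ 27. → (15, 27)
add P: (15, 27) + (11, 9). λ = (9 - 27)/(11 - 15) ≡ 11/25 mod 29. 25⁻¹ ≡ 7 (mod 29), so λ ≡ 19.
  x = λ² - 15 - 11 = 361 - 26 ≡ 16; y = λ·(15 - 16) - 27 ≡ 12. → (16, 12)

(16, 12)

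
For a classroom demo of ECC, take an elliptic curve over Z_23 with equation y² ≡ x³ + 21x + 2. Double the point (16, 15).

tangent at (16, 15): λ = (3·16² + 21)/(2·15) ≡ 7/7. 7⁻¹ ≡ 10 (mod 23), so λ ≡ 7·10 ≡ 1.
  x = λ² - 16 - 16 = 1 - 32 ≡ 15; y = λ·(16 - 15) - 15 ≡ 9. → (15, 9)

(15, 9)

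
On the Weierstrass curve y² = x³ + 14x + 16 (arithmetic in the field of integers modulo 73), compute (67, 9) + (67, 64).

O

The two points share x = 67 and their y-coordinates satisfy 9 + 64 ≡ 0 (mod 73), so they are inverses. Their sum is ∞.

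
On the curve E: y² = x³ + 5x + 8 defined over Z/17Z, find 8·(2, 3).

(13, 3)

Write Q = (2, 3).
Repeated addition: build up to 8Q.
2Q: tangent at (2, 3): λ = (3·2² + 5)/(2·3) ≡ 0/6. 6⁻¹ ≡ 3 (mod 17), so λ ≡ 0·3 ≡ 0.
  x = λ² - 2 - 2 = 0 - 4 ≡ 13; y = λ·(2 - 13) - 3 ≡ 14. → (13, 14)
3Q: (13, 14) + (2, 3). λ = (3 - 14)/(2 - 13) ≡ 6/6 mod 17. 6⁻¹ ≡ 3 (mod 17), so λ ≡ 1.
  x = λ² - 13 - 2 = 1 - 15 ≡ 3; y = λ·(13 - 3) - 14 ≡ 13. → (3, 13)
4Q: (3, 13) + (2, 3). λ = (3 - 13)/(2 - 3) ≡ 7/16 mod 17. 16⁻¹ ≡ 16 (mod 17), so λ ≡ 10.
  x = λ² - 3 - 2 = 100 - 5 ≡ 10; y = λ·(3 - 10) - 13 ≡ 2. → (10, 2)
5Q: (10, 2) + (2, 3). λ = (3 - 2)/(2 - 10) ≡ 1/9 mod 17. 9⁻¹ ≡ 2 (mod 17) since 9·2 = 18 ≡ 1, so λ ≡ 2.
  x = λ² - 10 - 2 = 4 - 12 ≡ 9; y = λ·(10 - 9) - 2 ≡ 0. → (9, 0)
6Q: (9, 0) + (2, 3). λ = (3 - 0)/(2 - 9) ≡ 3/10 mod 17. 10⁻¹ ≡ 12 (mod 17) since 10·12 = 120 ≡ 1, so λ ≡ 2.
  x = λ² - 9 - 2 = 4 - 11 ≡ 10; y = λ·(9 - 10) - 0 ≡ 15. → (10, 15)
7Q: (10, 15) + (2, 3). λ = (3 - 15)/(2 - 10) ≡ 5/9 mod 17. 9⁻¹ ≡ 2 (mod 17), so λ ≡ 10.
  x = λ² - 10 - 2 = 100 - 12 ≡ 3; y = λ·(10 - 3) - 15 ≡ 4. → (3, 4)
8Q: (3, 4) + (2, 3). λ = (3 - 4)/(2 - 3) ≡ 16/16 mod 17. 16⁻¹ ≡ 16 (mod 17) since 16·16 = 256 ≡ 1, so λ ≡ 1.
  x = λ² - 3 - 2 = 1 - 5 ≡ 13; y = λ·(3 - 13) - 4 ≡ 3. → (13, 3)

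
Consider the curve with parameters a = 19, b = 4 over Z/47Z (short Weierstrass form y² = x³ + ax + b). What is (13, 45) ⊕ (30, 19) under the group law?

(20, 21)

(13, 45) + (30, 19). λ = (19 - 45)/(30 - 13) ≡ 21/17 mod 47. 17⁻¹ ≡ 36 (mod 47) since 17·36 = 612 ≡ 1, so λ ≡ 4.
  x = λ² - 13 - 30 = 16 - 43 ≡ 20; y = λ·(13 - 20) - 45 ≡ 21. → (20, 21)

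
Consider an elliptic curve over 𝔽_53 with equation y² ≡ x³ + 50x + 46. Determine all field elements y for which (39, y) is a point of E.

x³ + 50x + 46 = 61315 ≡ 47 (mod 53).
Square roots of 47 mod 53: 10 and 43 (since 10² = 100 ≡ 47).

10, 43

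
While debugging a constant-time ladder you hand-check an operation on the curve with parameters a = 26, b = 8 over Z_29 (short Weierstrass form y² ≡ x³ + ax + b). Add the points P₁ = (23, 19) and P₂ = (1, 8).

(23, 19) + (1, 8). λ = (8 - 19)/(1 - 23) ≡ 18/7 mod 29. 7⁻¹ ≡ 25 (mod 29), so λ ≡ 15.
  x = λ² - 23 - 1 = 225 - 24 ≡ 27; y = λ·(23 - 27) - 19 ≡ 8. → (27, 8)

(27, 8)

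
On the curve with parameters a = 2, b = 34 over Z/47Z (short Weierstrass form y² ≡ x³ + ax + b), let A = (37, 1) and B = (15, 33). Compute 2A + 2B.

(15, 14)

First 2A:
Repeated addition: build up to 2A.
2A: tangent at (37, 1): λ = (3·37² + 2)/(2·1) ≡ 20/2. 2⁻¹ ≡ 24 (mod 47) since 2·24 = 48 ≡ 1, so λ ≡ 20·24 ≡ 10.
  x = λ² - 37 - 37 = 100 - 74 ≡ 26; y = λ·(37 - 26) - 1 ≡ 15. → (26, 15)
2A = (26, 15).
Next 2B:
Repeated addition: build up to 2B.
2B: tangent at (15, 33): λ = (3·15² + 2)/(2·33) ≡ 19/19. 19⁻¹ ≡ 5 (mod 47), so λ ≡ 19·5 ≡ 1.
  x = λ² - 15 - 15 = 1 - 30 ≡ 18; y = λ·(15 - 18) - 33 ≡ 11. → (18, 11)
2B = (18, 11).
Finally 2A + 2B:
(26, 15) + (18, 11). λ = (11 - 15)/(18 - 26) ≡ 43/39 mod 47. 39⁻¹ ≡ 41 (mod 47) since 39·41 = 1599 ≡ 1, so λ ≡ 24.
  x = λ² - 26 - 18 = 576 - 44 ≡ 15; y = λ·(26 - 15) - 15 ≡ 14. → (15, 14)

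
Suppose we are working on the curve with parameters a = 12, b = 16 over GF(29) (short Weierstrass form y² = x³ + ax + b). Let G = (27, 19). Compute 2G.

tangent at (27, 19): λ = (3·27² + 12)/(2·19) ≡ 24/9. 9⁻¹ ≡ 13 (mod 29), so λ ≡ 24·13 ≡ 22.
  x = λ² - 27 - 27 = 484 - 54 ≡ 24; y = λ·(27 - 24) - 19 ≡ 18. → (24, 18)

(24, 18)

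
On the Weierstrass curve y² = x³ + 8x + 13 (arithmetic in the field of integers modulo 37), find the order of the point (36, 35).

2P: tangent at (36, 35): λ = (3·36² + 8)/(2·35) ≡ 11/33. 33⁻¹ ≡ 9 (mod 37), so λ ≡ 11·9 ≡ 25.
  x = λ² - 36 - 36 = 625 - 72 ≡ 35; y = λ·(36 - 35) - 35 ≡ 27. → (35, 27)
3P: (35, 27) + (36, 35). λ = (35 - 27)/(36 - 35) ≡ 8/1 mod 37. 1⁻¹ ≡ 1 (mod 37) since 1·1 = 1 ≡ 1, so λ ≡ 8.
  x = λ² - 35 - 36 = 64 - 71 ≡ 30; y = λ·(35 - 30) - 27 ≡ 13. → (30, 13)
4P: (30, 13) + (36, 35). λ = (35 - 13)/(36 - 30) ≡ 22/6 mod 37. 6⁻¹ ≡ 31 (mod 37), so λ ≡ 16.
  x = λ² - 30 - 36 = 256 - 66 ≡ 5; y = λ·(30 - 5) - 13 ≡ 17. → (5, 17)
5P: (5, 17) + (36, 35). λ = (35 - 17)/(36 - 5) ≡ 18/31 mod 37. 31⁻¹ ≡ 6 (mod 37), so λ ≡ 34.
  x = λ² - 5 - 36 = 1156 - 41 ≡ 5; y = λ·(5 - 5) - 17 ≡ 20. → (5, 20)
6P: (5, 20) + (36, 35). λ = (35 - 20)/(36 - 5) ≡ 15/31 mod 37. 31⁻¹ ≡ 6 (mod 37), so λ ≡ 16.
  x = λ² - 5 - 36 = 256 - 41 ≡ 30; y = λ·(5 - 30) - 20 ≡ 24. → (30, 24)
7P: (30, 24) + (36, 35). λ = (35 - 24)/(36 - 30) ≡ 11/6 mod 37. 6⁻¹ ≡ 31 (mod 37) since 6·31 = 186 ≡ 1, so λ ≡ 8.
  x = λ² - 30 - 36 = 64 - 66 ≡ 35; y = λ·(30 - 35) - 24 ≡ 10. → (35, 10)
8P: (35, 10) + (36, 35). λ = (35 - 10)/(36 - 35) ≡ 25/1 mod 37. 1⁻¹ ≡ 1 (mod 37), so λ ≡ 25.
  x = λ² - 35 - 36 = 625 - 71 ≡ 36; y = λ·(35 - 36) - 10 ≡ 2. → (36, 2)
9P: (36, 2) + (36, 35): same x and y₁ ≡ -y₂, so the sum is ∞.
9P = ∞, so the order is 9.

9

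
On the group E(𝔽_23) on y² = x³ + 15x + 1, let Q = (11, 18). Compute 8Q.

(2, 19)

Double-and-add on 8 = (1000)₂. Start with Q = (11, 18) for the leading 1-bit.
double: tangent at (11, 18): λ = (3·11² + 15)/(2·18) ≡ 10/13. 13⁻¹ ≡ 16 (mod 23) since 13·16 = 208 ≡ 1, so λ ≡ 10·16 ≡ 22.
  x = λ² - 11 - 11 = 484 - 22 ≡ 2; y = λ·(11 - 2) - 18 ≡ 19. → (2, 19)
double: tangent at (2, 19): λ = (3·2² + 15)/(2·19) ≡ 4/15. 15⁻¹ ≡ 20 (mod 23) since 15·20 = 300 ≡ 1, so λ ≡ 4·20 ≡ 11.
  x = λ² - 2 - 2 = 121 - 4 ≡ 2; y = λ·(2 - 2) - 19 ≡ 4. → (2, 4)
double: tangent at (2, 4): λ = (3·2² + 15)/(2·4) ≡ 4/8. 8⁻¹ ≡ 3 (mod 23), so λ ≡ 4·3 ≡ 12.
  x = λ² - 2 - 2 = 144 - 4 ≡ 2; y = λ·(2 - 2) - 4 ≡ 19. → (2, 19)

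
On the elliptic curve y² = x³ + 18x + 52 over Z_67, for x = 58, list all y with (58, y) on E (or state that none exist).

none

x³ + 18x + 52 = 196208 ≡ 32 (mod 67).
32 is a non-residue mod 67; no y exists.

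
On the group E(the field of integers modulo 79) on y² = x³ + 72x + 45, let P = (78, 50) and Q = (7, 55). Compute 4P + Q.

(72, 15)

First 4P:
Repeated addition: build up to 4P.
2P: tangent at (78, 50): λ = (3·78² + 72)/(2·50) ≡ 75/21. 21⁻¹ ≡ 64 (mod 79) since 21·64 = 1344 ≡ 1, so λ ≡ 75·64 ≡ 60.
  x = λ² - 78 - 78 = 3600 - 156 ≡ 47; y = λ·(78 - 47) - 50 ≡ 72. → (47, 72)
3P: (47, 72) + (78, 50). λ = (50 - 72)/(78 - 47) ≡ 57/31 mod 79. 31⁻¹ ≡ 51 (mod 79), so λ ≡ 63.
  x = λ² - 47 - 78 = 3969 - 125 ≡ 52; y = λ·(47 - 52) - 72 ≡ 8. → (52, 8)
4P: (52, 8) + (78, 50). λ = (50 - 8)/(78 - 52) ≡ 42/26 mod 79. 26⁻¹ ≡ 76 (mod 79) since 26·76 = 1976 ≡ 1, so λ ≡ 32.
  x = λ² - 52 - 78 = 1024 - 130 ≡ 25; y = λ·(52 - 25) - 8 ≡ 66. → (25, 66)
4P = (25, 66).
Finally 4P + Q:
(25, 66) + (7, 55). λ = (55 - 66)/(7 - 25) ≡ 68/61 mod 79. 61⁻¹ ≡ 57 (mod 79), so λ ≡ 5.
  x = λ² - 25 - 7 = 25 - 32 ≡ 72; y = λ·(25 - 72) - 66 ≡ 15. → (72, 15)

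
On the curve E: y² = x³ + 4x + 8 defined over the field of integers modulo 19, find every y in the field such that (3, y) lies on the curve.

x³ + 4x + 8 = 47 ≡ 9 (mod 19).
Square roots of 9 mod 19: 3 and 16 (since 3² = 9 ≡ 9).

3, 16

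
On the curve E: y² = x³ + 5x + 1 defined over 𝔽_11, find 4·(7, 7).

Write P = (7, 7).
Repeated addition: build up to 4P.
2P: tangent at (7, 7): λ = (3·7² + 5)/(2·7) ≡ 9/3. 3⁻¹ ≡ 4 (mod 11), so λ ≡ 9·4 ≡ 3.
  x = λ² - 7 - 7 = 9 - 14 ≡ 6; y = λ·(7 - 6) - 7 ≡ 7. → (6, 7)
3P: (6, 7) + (7, 7). λ = (7 - 7)/(7 - 6) ≡ 0/1 mod 11. 1⁻¹ ≡ 1 (mod 11) since 1·1 = 1 ≡ 1, so λ ≡ 0.
  x = λ² - 6 - 7 = 0 - 13 ≡ 9; y = λ·(6 - 9) - 7 ≡ 4. → (9, 4)
4P: (9, 4) + (7, 7). λ = (7 - 4)/(7 - 9) ≡ 3/9 mod 11. 9⁻¹ ≡ 5 (mod 11) since 9·5 = 45 ≡ 1, so λ ≡ 4.
  x = λ² - 9 - 7 = 16 - 16 ≡ 0; y = λ·(9 - 0) - 4 ≡ 10. → (0, 10)

(0, 10)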